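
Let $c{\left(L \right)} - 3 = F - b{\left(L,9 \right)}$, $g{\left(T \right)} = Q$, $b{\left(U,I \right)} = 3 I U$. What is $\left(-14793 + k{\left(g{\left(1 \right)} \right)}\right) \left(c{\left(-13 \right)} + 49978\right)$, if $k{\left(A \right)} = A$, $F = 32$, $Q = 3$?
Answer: $-744883560$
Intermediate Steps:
$b{\left(U,I \right)} = 3 I U$
$g{\left(T \right)} = 3$
$c{\left(L \right)} = 35 - 27 L$ ($c{\left(L \right)} = 3 - \left(-32 + 3 \cdot 9 L\right) = 3 - \left(-32 + 27 L\right) = 35 - 27 L$)
$\left(-14793 + k{\left(g{\left(1 \right)} \right)}\right) \left(c{\left(-13 \right)} + 49978\right) = \left(-14793 + 3\right) \left(\left(35 - -351\right) + 49978\right) = - 14790 \left(\left(35 + 351\right) + 49978\right) = - 14790 \left(386 + 49978\right) = \left(-14790\right) 50364 = -744883560$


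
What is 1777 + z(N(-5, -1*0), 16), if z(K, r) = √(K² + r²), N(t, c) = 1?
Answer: 1777 + √257 ≈ 1793.0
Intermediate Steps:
1777 + z(N(-5, -1*0), 16) = 1777 + √(1² + 16²) = 1777 + √(1 + 256) = 1777 + √257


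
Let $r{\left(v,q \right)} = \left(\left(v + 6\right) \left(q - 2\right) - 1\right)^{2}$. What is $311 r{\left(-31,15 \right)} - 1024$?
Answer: $33050812$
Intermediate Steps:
$r{\left(v,q \right)} = \left(-1 + \left(-2 + q\right) \left(6 + v\right)\right)^{2}$ ($r{\left(v,q \right)} = \left(\left(6 + v\right) \left(-2 + q\right) - 1\right)^{2} = \left(\left(-2 + q\right) \left(6 + v\right) - 1\right)^{2} = \left(-1 + \left(-2 + q\right) \left(6 + v\right)\right)^{2}$)
$311 r{\left(-31,15 \right)} - 1024 = 311 \left(-13 - -62 + 6 \cdot 15 + 15 \left(-31\right)\right)^{2} - 1024 = 311 \left(-13 + 62 + 90 - 465\right)^{2} - 1024 = 311 \left(-326\right)^{2} - 1024 = 311 \cdot 106276 - 1024 = 33051836 - 1024 = 33050812$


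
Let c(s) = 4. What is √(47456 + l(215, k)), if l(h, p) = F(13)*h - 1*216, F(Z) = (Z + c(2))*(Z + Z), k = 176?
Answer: √142270 ≈ 377.19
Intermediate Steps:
F(Z) = 2*Z*(4 + Z) (F(Z) = (Z + 4)*(Z + Z) = (4 + Z)*(2*Z) = 2*Z*(4 + Z))
l(h, p) = -216 + 442*h (l(h, p) = (2*13*(4 + 13))*h - 1*216 = (2*13*17)*h - 216 = 442*h - 216 = -216 + 442*h)
√(47456 + l(215, k)) = √(47456 + (-216 + 442*215)) = √(47456 + (-216 + 95030)) = √(47456 + 94814) = √142270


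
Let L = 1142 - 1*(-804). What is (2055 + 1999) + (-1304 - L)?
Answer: 804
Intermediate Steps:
L = 1946 (L = 1142 + 804 = 1946)
(2055 + 1999) + (-1304 - L) = (2055 + 1999) + (-1304 - 1*1946) = 4054 + (-1304 - 1946) = 4054 - 3250 = 804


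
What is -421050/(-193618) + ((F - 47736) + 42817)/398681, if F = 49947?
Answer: 88291433177/38595908929 ≈ 2.2876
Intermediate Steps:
-421050/(-193618) + ((F - 47736) + 42817)/398681 = -421050/(-193618) + ((49947 - 47736) + 42817)/398681 = -421050*(-1/193618) + (2211 + 42817)*(1/398681) = 210525/96809 + 45028*(1/398681) = 210525/96809 + 45028/398681 = 88291433177/38595908929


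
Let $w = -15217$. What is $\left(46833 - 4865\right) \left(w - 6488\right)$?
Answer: $-910915440$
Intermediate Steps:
$\left(46833 - 4865\right) \left(w - 6488\right) = \left(46833 - 4865\right) \left(-15217 - 6488\right) = 41968 \left(-21705\right) = -910915440$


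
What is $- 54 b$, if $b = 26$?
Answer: $-1404$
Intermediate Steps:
$- 54 b = \left(-54\right) 26 = -1404$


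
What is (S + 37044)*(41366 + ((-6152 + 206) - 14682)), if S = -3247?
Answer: 700882186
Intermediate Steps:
(S + 37044)*(41366 + ((-6152 + 206) - 14682)) = (-3247 + 37044)*(41366 + ((-6152 + 206) - 14682)) = 33797*(41366 + (-5946 - 14682)) = 33797*(41366 - 20628) = 33797*20738 = 700882186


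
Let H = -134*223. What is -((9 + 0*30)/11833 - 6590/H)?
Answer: -39124204/176796853 ≈ -0.22129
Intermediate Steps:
H = -29882
-((9 + 0*30)/11833 - 6590/H) = -((9 + 0*30)/11833 - 6590/(-29882)) = -((9 + 0)*(1/11833) - 6590*(-1/29882)) = -(9*(1/11833) + 3295/14941) = -(9/11833 + 3295/14941) = -1*39124204/176796853 = -39124204/176796853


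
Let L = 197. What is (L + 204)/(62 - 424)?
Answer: -401/362 ≈ -1.1077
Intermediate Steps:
(L + 204)/(62 - 424) = (197 + 204)/(62 - 424) = 401/(-362) = 401*(-1/362) = -401/362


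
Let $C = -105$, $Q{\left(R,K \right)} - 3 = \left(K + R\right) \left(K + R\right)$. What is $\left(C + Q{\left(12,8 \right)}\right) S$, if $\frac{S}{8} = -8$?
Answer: $-19072$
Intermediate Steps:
$Q{\left(R,K \right)} = 3 + \left(K + R\right)^{2}$ ($Q{\left(R,K \right)} = 3 + \left(K + R\right) \left(K + R\right) = 3 + \left(K + R\right)^{2}$)
$S = -64$ ($S = 8 \left(-8\right) = -64$)
$\left(C + Q{\left(12,8 \right)}\right) S = \left(-105 + \left(3 + \left(8 + 12\right)^{2}\right)\right) \left(-64\right) = \left(-105 + \left(3 + 20^{2}\right)\right) \left(-64\right) = \left(-105 + \left(3 + 400\right)\right) \left(-64\right) = \left(-105 + 403\right) \left(-64\right) = 298 \left(-64\right) = -19072$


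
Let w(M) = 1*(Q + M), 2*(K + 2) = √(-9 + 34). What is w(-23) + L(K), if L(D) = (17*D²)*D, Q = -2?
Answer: -183/8 ≈ -22.875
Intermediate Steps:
K = ½ (K = -2 + √(-9 + 34)/2 = -2 + √25/2 = -2 + (½)*5 = -2 + 5/2 = ½ ≈ 0.50000)
L(D) = 17*D³
w(M) = -2 + M (w(M) = 1*(-2 + M) = -2 + M)
w(-23) + L(K) = (-2 - 23) + 17*(½)³ = -25 + 17*(⅛) = -25 + 17/8 = -183/8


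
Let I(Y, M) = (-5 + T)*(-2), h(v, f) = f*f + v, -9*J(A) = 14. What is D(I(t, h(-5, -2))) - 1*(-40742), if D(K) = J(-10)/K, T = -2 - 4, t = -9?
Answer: 4033451/99 ≈ 40742.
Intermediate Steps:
T = -6
J(A) = -14/9 (J(A) = -1/9*14 = -14/9)
h(v, f) = v + f**2 (h(v, f) = f**2 + v = v + f**2)
I(Y, M) = 22 (I(Y, M) = (-5 - 6)*(-2) = -11*(-2) = 22)
D(K) = -14/(9*K)
D(I(t, h(-5, -2))) - 1*(-40742) = -14/9/22 - 1*(-40742) = -14/9*1/22 + 40742 = -7/99 + 40742 = 4033451/99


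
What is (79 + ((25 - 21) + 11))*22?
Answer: 2068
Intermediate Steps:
(79 + ((25 - 21) + 11))*22 = (79 + (4 + 11))*22 = (79 + 15)*22 = 94*22 = 2068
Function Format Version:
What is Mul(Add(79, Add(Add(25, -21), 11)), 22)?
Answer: 2068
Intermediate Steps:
Mul(Add(79, Add(Add(25, -21), 11)), 22) = Mul(Add(79, Add(4, 11)), 22) = Mul(Add(79, 15), 22) = Mul(94, 22) = 2068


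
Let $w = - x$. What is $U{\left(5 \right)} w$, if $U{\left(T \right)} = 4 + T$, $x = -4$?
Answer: $36$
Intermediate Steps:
$w = 4$ ($w = \left(-1\right) \left(-4\right) = 4$)
$U{\left(5 \right)} w = \left(4 + 5\right) 4 = 9 \cdot 4 = 36$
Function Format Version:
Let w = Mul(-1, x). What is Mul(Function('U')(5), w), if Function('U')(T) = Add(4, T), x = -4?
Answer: 36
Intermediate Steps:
w = 4 (w = Mul(-1, -4) = 4)
Mul(Function('U')(5), w) = Mul(Add(4, 5), 4) = Mul(9, 4) = 36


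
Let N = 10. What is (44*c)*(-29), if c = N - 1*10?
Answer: 0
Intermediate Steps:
c = 0 (c = 10 - 1*10 = 10 - 10 = 0)
(44*c)*(-29) = (44*0)*(-29) = 0*(-29) = 0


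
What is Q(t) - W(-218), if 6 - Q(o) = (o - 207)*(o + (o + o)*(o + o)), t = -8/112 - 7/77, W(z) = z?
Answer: 387519043/1826132 ≈ 212.21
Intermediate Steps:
t = -25/154 (t = -8*1/112 - 7*1/77 = -1/14 - 1/11 = -25/154 ≈ -0.16234)
Q(o) = 6 - (-207 + o)*(o + 4*o**2) (Q(o) = 6 - (o - 207)*(o + (o + o)*(o + o)) = 6 - (-207 + o)*(o + (2*o)*(2*o)) = 6 - (-207 + o)*(o + 4*o**2))
Q(t) - W(-218) = (6 - 4*(-25/154)**3 + 207*(-25/154) + 827*(-25/154)**2) - 1*(-218) = (6 - 4*(-15625/3652264) - 5175/154 + 827*(625/23716)) + 218 = (6 + 15625/913066 - 5175/154 + 516875/23716) + 218 = -10577733/1826132 + 218 = 387519043/1826132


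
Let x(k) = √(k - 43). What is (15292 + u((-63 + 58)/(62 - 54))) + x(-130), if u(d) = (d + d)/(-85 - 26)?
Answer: 6789653/444 + I*√173 ≈ 15292.0 + 13.153*I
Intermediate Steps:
x(k) = √(-43 + k)
u(d) = -2*d/111 (u(d) = (2*d)/(-111) = (2*d)*(-1/111) = -2*d/111)
(15292 + u((-63 + 58)/(62 - 54))) + x(-130) = (15292 - 2*(-63 + 58)/(111*(62 - 54))) + √(-43 - 130) = (15292 - (-10)/(111*8)) + √(-173) = (15292 - (-10)/(111*8)) + I*√173 = (15292 - 2/111*(-5/8)) + I*√173 = (15292 + 5/444) + I*√173 = 6789653/444 + I*√173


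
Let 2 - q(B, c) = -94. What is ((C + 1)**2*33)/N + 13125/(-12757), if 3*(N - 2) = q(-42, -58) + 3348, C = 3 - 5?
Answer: -14672769/14670550 ≈ -1.0002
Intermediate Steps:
C = -2
q(B, c) = 96 (q(B, c) = 2 - 1*(-94) = 2 + 94 = 96)
N = 1150 (N = 2 + (96 + 3348)/3 = 2 + (1/3)*3444 = 2 + 1148 = 1150)
((C + 1)**2*33)/N + 13125/(-12757) = ((-2 + 1)**2*33)/1150 + 13125/(-12757) = ((-1)**2*33)*(1/1150) + 13125*(-1/12757) = (1*33)*(1/1150) - 13125/12757 = 33*(1/1150) - 13125/12757 = 33/1150 - 13125/12757 = -14672769/14670550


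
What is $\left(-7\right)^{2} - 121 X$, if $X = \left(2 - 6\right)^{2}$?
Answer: $-1887$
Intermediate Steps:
$X = 16$ ($X = \left(-4\right)^{2} = 16$)
$\left(-7\right)^{2} - 121 X = \left(-7\right)^{2} - 1936 = 49 - 1936 = -1887$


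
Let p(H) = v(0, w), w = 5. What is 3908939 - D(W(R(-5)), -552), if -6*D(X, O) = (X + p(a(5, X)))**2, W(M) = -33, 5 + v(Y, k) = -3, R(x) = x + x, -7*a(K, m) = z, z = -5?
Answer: 23455315/6 ≈ 3.9092e+6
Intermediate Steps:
a(K, m) = 5/7 (a(K, m) = -1/7*(-5) = 5/7)
R(x) = 2*x
v(Y, k) = -8 (v(Y, k) = -5 - 3 = -8)
p(H) = -8
D(X, O) = -(-8 + X)**2/6 (D(X, O) = -(X - 8)**2/6 = -(-8 + X)**2/6)
3908939 - D(W(R(-5)), -552) = 3908939 - (-1)*(-8 - 33)**2/6 = 3908939 - (-1)*(-41)**2/6 = 3908939 - (-1)*1681/6 = 3908939 - 1*(-1681/6) = 3908939 + 1681/6 = 23455315/6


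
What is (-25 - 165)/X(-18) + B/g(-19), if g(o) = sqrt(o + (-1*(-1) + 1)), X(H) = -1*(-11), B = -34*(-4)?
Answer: -190/11 - 8*I*sqrt(17) ≈ -17.273 - 32.985*I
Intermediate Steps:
B = 136
X(H) = 11
g(o) = sqrt(2 + o) (g(o) = sqrt(o + (1 + 1)) = sqrt(o + 2) = sqrt(2 + o))
(-25 - 165)/X(-18) + B/g(-19) = (-25 - 165)/11 + 136/(sqrt(2 - 19)) = -190*1/11 + 136/(sqrt(-17)) = -190/11 + 136/((I*sqrt(17))) = -190/11 + 136*(-I*sqrt(17)/17) = -190/11 - 8*I*sqrt(17)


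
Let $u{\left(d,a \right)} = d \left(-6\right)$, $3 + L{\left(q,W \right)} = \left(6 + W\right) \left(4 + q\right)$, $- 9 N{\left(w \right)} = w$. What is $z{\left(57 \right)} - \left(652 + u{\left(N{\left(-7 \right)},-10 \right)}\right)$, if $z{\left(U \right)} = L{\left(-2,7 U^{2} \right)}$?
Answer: $\frac{134543}{3} \approx 44848.0$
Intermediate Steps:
$N{\left(w \right)} = - \frac{w}{9}$
$L{\left(q,W \right)} = -3 + \left(4 + q\right) \left(6 + W\right)$ ($L{\left(q,W \right)} = -3 + \left(6 + W\right) \left(4 + q\right) = -3 + \left(4 + q\right) \left(6 + W\right)$)
$u{\left(d,a \right)} = - 6 d$
$z{\left(U \right)} = 9 + 14 U^{2}$ ($z{\left(U \right)} = 21 + 4 \cdot 7 U^{2} + 6 \left(-2\right) + 7 U^{2} \left(-2\right) = 21 + 28 U^{2} - 12 - 14 U^{2} = 9 + 14 U^{2}$)
$z{\left(57 \right)} - \left(652 + u{\left(N{\left(-7 \right)},-10 \right)}\right) = \left(9 + 14 \cdot 57^{2}\right) - \left(652 - 6 \left(\left(- \frac{1}{9}\right) \left(-7\right)\right)\right) = \left(9 + 14 \cdot 3249\right) - \left(652 - \frac{14}{3}\right) = \left(9 + 45486\right) - \frac{1942}{3} = 45495 + \left(-652 + \frac{14}{3}\right) = 45495 - \frac{1942}{3} = \frac{134543}{3}$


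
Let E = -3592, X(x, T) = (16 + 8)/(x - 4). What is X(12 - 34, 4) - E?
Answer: 46684/13 ≈ 3591.1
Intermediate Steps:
X(x, T) = 24/(-4 + x)
X(12 - 34, 4) - E = 24/(-4 + (12 - 34)) - 1*(-3592) = 24/(-4 - 22) + 3592 = 24/(-26) + 3592 = 24*(-1/26) + 3592 = -12/13 + 3592 = 46684/13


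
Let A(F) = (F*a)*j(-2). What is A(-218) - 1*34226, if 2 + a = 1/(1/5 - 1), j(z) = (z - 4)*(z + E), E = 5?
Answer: -46979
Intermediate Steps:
j(z) = (-4 + z)*(5 + z) (j(z) = (z - 4)*(z + 5) = (-4 + z)*(5 + z))
a = -13/4 (a = -2 + 1/(1/5 - 1) = -2 + 1/(⅕ - 1) = -2 + 1/(-⅘) = -2 - 5/4 = -13/4 ≈ -3.2500)
A(F) = 117*F/2 (A(F) = (F*(-13/4))*(-20 - 2 + (-2)²) = (-13*F/4)*(-20 - 2 + 4) = -13*F/4*(-18) = 117*F/2)
A(-218) - 1*34226 = (117/2)*(-218) - 1*34226 = -12753 - 34226 = -46979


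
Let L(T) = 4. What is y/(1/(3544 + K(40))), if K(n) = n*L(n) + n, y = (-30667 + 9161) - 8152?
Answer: -111039552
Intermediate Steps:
y = -29658 (y = -21506 - 8152 = -29658)
K(n) = 5*n (K(n) = n*4 + n = 4*n + n = 5*n)
y/(1/(3544 + K(40))) = -29658/(1/(3544 + 5*40)) = -29658/(1/(3544 + 200)) = -29658/(1/3744) = -29658/1/3744 = -29658*3744 = -111039552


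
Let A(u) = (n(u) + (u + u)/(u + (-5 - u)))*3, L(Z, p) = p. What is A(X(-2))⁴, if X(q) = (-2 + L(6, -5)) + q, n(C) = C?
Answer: 43046721/625 ≈ 68875.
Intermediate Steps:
X(q) = -7 + q (X(q) = (-2 - 5) + q = -7 + q)
A(u) = 9*u/5 (A(u) = (u + (u + u)/(u + (-5 - u)))*3 = (u + (2*u)/(-5))*3 = (u + (2*u)*(-⅕))*3 = (u - 2*u/5)*3 = (3*u/5)*3 = 9*u/5)
A(X(-2))⁴ = (9*(-7 - 2)/5)⁴ = ((9/5)*(-9))⁴ = (-81/5)⁴ = 43046721/625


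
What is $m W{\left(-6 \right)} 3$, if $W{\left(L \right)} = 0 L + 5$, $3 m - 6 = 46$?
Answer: $260$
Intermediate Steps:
$m = \frac{52}{3}$ ($m = 2 + \frac{1}{3} \cdot 46 = 2 + \frac{46}{3} = \frac{52}{3} \approx 17.333$)
$W{\left(L \right)} = 5$ ($W{\left(L \right)} = 0 + 5 = 5$)
$m W{\left(-6 \right)} 3 = \frac{52}{3} \cdot 5 \cdot 3 = \frac{260}{3} \cdot 3 = 260$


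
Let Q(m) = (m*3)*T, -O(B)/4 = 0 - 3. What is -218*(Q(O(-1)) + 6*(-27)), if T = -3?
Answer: 58860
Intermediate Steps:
O(B) = 12 (O(B) = -4*(0 - 3) = -4*(-3) = 12)
Q(m) = -9*m (Q(m) = (m*3)*(-3) = (3*m)*(-3) = -9*m)
-218*(Q(O(-1)) + 6*(-27)) = -218*(-9*12 + 6*(-27)) = -218*(-108 - 162) = -218*(-270) = 58860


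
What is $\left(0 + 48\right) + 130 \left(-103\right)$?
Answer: $-13342$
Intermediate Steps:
$\left(0 + 48\right) + 130 \left(-103\right) = 48 - 13390 = -13342$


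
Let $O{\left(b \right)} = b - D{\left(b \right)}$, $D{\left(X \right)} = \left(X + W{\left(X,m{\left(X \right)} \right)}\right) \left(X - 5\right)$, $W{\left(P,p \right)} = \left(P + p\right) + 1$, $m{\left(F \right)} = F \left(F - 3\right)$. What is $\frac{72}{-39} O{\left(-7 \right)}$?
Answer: $- \frac{16248}{13} \approx -1249.8$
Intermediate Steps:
$m{\left(F \right)} = F \left(-3 + F\right)$
$W{\left(P,p \right)} = 1 + P + p$
$D{\left(X \right)} = \left(-5 + X\right) \left(1 + 2 X + X \left(-3 + X\right)\right)$ ($D{\left(X \right)} = \left(X + \left(1 + X + X \left(-3 + X\right)\right)\right) \left(X - 5\right) = \left(1 + 2 X + X \left(-3 + X\right)\right) \left(-5 + X\right) = \left(-5 + X\right) \left(1 + 2 X + X \left(-3 + X\right)\right)$)
$O{\left(b \right)} = 5 - b^{3} - 5 b + 6 b^{2}$ ($O{\left(b \right)} = b - \left(-5 + b^{3} - 6 b^{2} + 6 b\right) = 5 - b^{3} - 5 b + 6 b^{2}$)
$\frac{72}{-39} O{\left(-7 \right)} = \frac{72}{-39} \left(5 - \left(-7\right)^{3} - -35 + 6 \left(-7\right)^{2}\right) = 72 \left(- \frac{1}{39}\right) \left(5 - -343 + 35 + 6 \cdot 49\right) = - \frac{24 \left(5 + 343 + 35 + 294\right)}{13} = \left(- \frac{24}{13}\right) 677 = - \frac{16248}{13}$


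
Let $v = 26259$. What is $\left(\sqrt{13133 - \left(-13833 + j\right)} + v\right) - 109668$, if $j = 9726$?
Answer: $-83409 + 2 \sqrt{4310} \approx -83278.0$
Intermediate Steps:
$\left(\sqrt{13133 - \left(-13833 + j\right)} + v\right) - 109668 = \left(\sqrt{13133 + \left(13833 - 9726\right)} + 26259\right) - 109668 = \left(\sqrt{13133 + 4107} + 26259\right) - 109668 = \left(\sqrt{17240} + 26259\right) - 109668 = \left(2 \sqrt{4310} + 26259\right) - 109668 = \left(26259 + 2 \sqrt{4310}\right) - 109668 = -83409 + 2 \sqrt{4310}$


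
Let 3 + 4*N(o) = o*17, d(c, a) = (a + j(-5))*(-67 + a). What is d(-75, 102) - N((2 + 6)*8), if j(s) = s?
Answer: 12495/4 ≈ 3123.8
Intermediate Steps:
d(c, a) = (-67 + a)*(-5 + a) (d(c, a) = (a - 5)*(-67 + a) = (-5 + a)*(-67 + a) = (-67 + a)*(-5 + a))
N(o) = -¾ + 17*o/4 (N(o) = -¾ + (o*17)/4 = -¾ + (17*o)/4 = -¾ + 17*o/4)
d(-75, 102) - N((2 + 6)*8) = (335 + 102² - 72*102) - (-¾ + 17*((2 + 6)*8)/4) = (335 + 10404 - 7344) - (-¾ + 17*(8*8)/4) = 3395 - (-¾ + (17/4)*64) = 3395 - (-¾ + 272) = 3395 - 1*1085/4 = 3395 - 1085/4 = 12495/4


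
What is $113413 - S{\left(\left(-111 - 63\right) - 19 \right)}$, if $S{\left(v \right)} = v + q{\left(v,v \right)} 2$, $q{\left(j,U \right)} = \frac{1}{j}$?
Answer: $\frac{21925960}{193} \approx 1.1361 \cdot 10^{5}$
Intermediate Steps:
$S{\left(v \right)} = v + \frac{2}{v}$ ($S{\left(v \right)} = v + \frac{1}{v} 2 = v + \frac{2}{v}$)
$113413 - S{\left(\left(-111 - 63\right) - 19 \right)} = 113413 - \left(\left(\left(-111 - 63\right) - 19\right) + \frac{2}{\left(-111 - 63\right) - 19}\right) = 113413 - \left(\left(-174 - 19\right) + \frac{2}{-174 - 19}\right) = 113413 - \left(-193 + \frac{2}{-193}\right) = 113413 - \left(-193 + 2 \left(- \frac{1}{193}\right)\right) = 113413 - \left(-193 - \frac{2}{193}\right) = 113413 - - \frac{37251}{193} = 113413 + \frac{37251}{193} = \frac{21925960}{193}$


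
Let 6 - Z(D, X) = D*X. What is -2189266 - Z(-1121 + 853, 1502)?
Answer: -2591808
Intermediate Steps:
Z(D, X) = 6 - D*X
-2189266 - Z(-1121 + 853, 1502) = -2189266 - (6 - 1*(-1121 + 853)*1502) = -2189266 - (6 - 1*(-268)*1502) = -2189266 - (6 + 402536) = -2189266 - 1*402542 = -2189266 - 402542 = -2591808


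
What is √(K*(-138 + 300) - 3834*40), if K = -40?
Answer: 12*I*√1110 ≈ 399.8*I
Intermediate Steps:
√(K*(-138 + 300) - 3834*40) = √(-40*(-138 + 300) - 3834*40) = √(-40*162 - 153360) = √(-6480 - 153360) = √(-159840) = 12*I*√1110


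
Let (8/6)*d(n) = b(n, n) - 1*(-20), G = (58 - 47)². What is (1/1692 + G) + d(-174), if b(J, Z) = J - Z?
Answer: 230113/1692 ≈ 136.00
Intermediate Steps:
G = 121 (G = 11² = 121)
d(n) = 15 (d(n) = 3*((n - n) - 1*(-20))/4 = 3*(0 + 20)/4 = (¾)*20 = 15)
(1/1692 + G) + d(-174) = (1/1692 + 121) + 15 = 204733/1692 + 15 = 230113/1692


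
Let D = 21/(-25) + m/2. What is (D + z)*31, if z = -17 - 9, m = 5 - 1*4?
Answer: -40827/50 ≈ -816.54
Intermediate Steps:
m = 1 (m = 5 - 4 = 1)
z = -26
D = -17/50 (D = 21/(-25) + 1/2 = 21*(-1/25) + 1*(½) = -21/25 + ½ = -17/50 ≈ -0.34000)
(D + z)*31 = (-17/50 - 26)*31 = -1317/50*31 = -40827/50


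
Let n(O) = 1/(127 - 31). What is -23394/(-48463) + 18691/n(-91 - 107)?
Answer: 86958928962/48463 ≈ 1.7943e+6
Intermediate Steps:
n(O) = 1/96
-23394/(-48463) + 18691/n(-91 - 107) = -23394/(-48463) + 18691/(1/96) = -23394*(-1/48463) + 18691*96 = 23394/48463 + 1794336 = 86958928962/48463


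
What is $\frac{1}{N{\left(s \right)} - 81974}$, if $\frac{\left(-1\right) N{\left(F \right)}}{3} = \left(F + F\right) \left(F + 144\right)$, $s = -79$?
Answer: $- \frac{1}{51164} \approx -1.9545 \cdot 10^{-5}$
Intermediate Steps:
$N{\left(F \right)} = - 6 F \left(144 + F\right)$ ($N{\left(F \right)} = - 3 \left(F + F\right) \left(F + 144\right) = - 3 \cdot 2 F \left(144 + F\right) = - 6 F \left(144 + F\right)$)
$\frac{1}{N{\left(s \right)} - 81974} = \frac{1}{\left(-6\right) \left(-79\right) \left(144 - 79\right) - 81974} = \frac{1}{\left(-6\right) \left(-79\right) 65 - 81974} = \frac{1}{30810 - 81974} = \frac{1}{-51164} = - \frac{1}{51164}$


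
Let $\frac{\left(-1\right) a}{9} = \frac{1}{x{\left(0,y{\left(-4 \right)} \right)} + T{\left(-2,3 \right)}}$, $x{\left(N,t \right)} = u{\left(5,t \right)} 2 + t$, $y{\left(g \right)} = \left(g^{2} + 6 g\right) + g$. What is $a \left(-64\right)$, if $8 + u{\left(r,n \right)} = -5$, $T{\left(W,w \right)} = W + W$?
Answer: $- \frac{96}{7} \approx -13.714$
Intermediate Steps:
$T{\left(W,w \right)} = 2 W$
$u{\left(r,n \right)} = -13$ ($u{\left(r,n \right)} = -8 - 5 = -13$)
$y{\left(g \right)} = g^{2} + 7 g$
$x{\left(N,t \right)} = -26 + t$ ($x{\left(N,t \right)} = \left(-13\right) 2 + t = -26 + t$)
$a = \frac{3}{14}$ ($a = - \frac{9}{\left(-26 - 4 \left(7 - 4\right)\right) + 2 \left(-2\right)} = - \frac{9}{\left(-26 - 12\right) - 4} = - \frac{9}{-38 - 4} = - \frac{9}{-42} = \left(-9\right) \left(- \frac{1}{42}\right) = \frac{3}{14} \approx 0.21429$)
$a \left(-64\right) = \frac{3}{14} \left(-64\right) = - \frac{96}{7}$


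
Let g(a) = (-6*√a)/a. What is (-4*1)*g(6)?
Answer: 4*√6 ≈ 9.7980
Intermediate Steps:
g(a) = -6/√a
(-4*1)*g(6) = (-4*1)*(-√6) = -(-24)*√6/6 = -(-4)*√6 = 4*√6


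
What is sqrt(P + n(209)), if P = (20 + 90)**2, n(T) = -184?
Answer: 6*sqrt(331) ≈ 109.16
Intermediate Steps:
P = 12100 (P = 110**2 = 12100)
sqrt(P + n(209)) = sqrt(12100 - 184) = sqrt(11916) = 6*sqrt(331)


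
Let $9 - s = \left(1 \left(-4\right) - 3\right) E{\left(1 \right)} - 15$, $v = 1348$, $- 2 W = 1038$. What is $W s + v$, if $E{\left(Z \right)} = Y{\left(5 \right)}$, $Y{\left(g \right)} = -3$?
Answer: $-209$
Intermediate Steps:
$W = -519$ ($W = \left(- \frac{1}{2}\right) 1038 = -519$)
$E{\left(Z \right)} = -3$
$s = 3$ ($s = 9 - \left(\left(1 \left(-4\right) - 3\right) \left(-3\right) - 15\right) = 9 - \left(\left(-4 - 3\right) \left(-3\right) - 15\right) = 9 - \left(\left(-7\right) \left(-3\right) - 15\right) = 9 - \left(21 - 15\right) = 9 - 6 = 3$)
$W s + v = \left(-519\right) 3 + 1348 = -1557 + 1348 = -209$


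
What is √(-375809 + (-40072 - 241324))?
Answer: I*√657205 ≈ 810.68*I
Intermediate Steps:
√(-375809 + (-40072 - 241324)) = √(-375809 - 281396) = √(-657205) = I*√657205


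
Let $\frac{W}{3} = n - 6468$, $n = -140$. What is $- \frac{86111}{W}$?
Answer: $\frac{86111}{19824} \approx 4.3438$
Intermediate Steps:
$W = -19824$ ($W = 3 \left(-140 - 6468\right) = 3 \left(-6608\right) = -19824$)
$- \frac{86111}{W} = - \frac{86111}{-19824} = \left(-86111\right) \left(- \frac{1}{19824}\right) = \frac{86111}{19824}$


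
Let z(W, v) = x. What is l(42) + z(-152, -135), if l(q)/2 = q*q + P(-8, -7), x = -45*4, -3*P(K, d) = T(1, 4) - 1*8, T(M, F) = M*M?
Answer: 10058/3 ≈ 3352.7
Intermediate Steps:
T(M, F) = M²
P(K, d) = 7/3 (P(K, d) = -(1² - 1*8)/3 = -(1 - 8)/3 = -⅓*(-7) = 7/3)
x = -180
z(W, v) = -180
l(q) = 14/3 + 2*q² (l(q) = 2*(q*q + 7/3) = 2*(q² + 7/3) = 2*(7/3 + q²) = 14/3 + 2*q²)
l(42) + z(-152, -135) = (14/3 + 2*42²) - 180 = (14/3 + 2*1764) - 180 = (14/3 + 3528) - 180 = 10598/3 - 180 = 10058/3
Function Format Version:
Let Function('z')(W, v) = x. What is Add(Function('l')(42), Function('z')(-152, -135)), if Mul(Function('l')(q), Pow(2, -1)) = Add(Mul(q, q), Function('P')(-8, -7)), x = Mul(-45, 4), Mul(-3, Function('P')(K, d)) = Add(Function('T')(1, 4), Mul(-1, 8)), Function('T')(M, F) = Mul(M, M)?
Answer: Rational(10058, 3) ≈ 3352.7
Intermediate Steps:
Function('T')(M, F) = Pow(M, 2)
Function('P')(K, d) = Rational(7, 3) (Function('P')(K, d) = Mul(Rational(-1, 3), Add(Pow(1, 2), Mul(-1, 8))) = Mul(Rational(-1, 3), Add(1, -8)) = Mul(Rational(-1, 3), -7) = Rational(7, 3))
x = -180
Function('z')(W, v) = -180
Function('l')(q) = Add(Rational(14, 3), Mul(2, Pow(q, 2))) (Function('l')(q) = Mul(2, Add(Mul(q, q), Rational(7, 3))) = Mul(2, Add(Pow(q, 2), Rational(7, 3))) = Mul(2, Add(Rational(7, 3), Pow(q, 2))) = Add(Rational(14, 3), Mul(2, Pow(q, 2))))
Add(Function('l')(42), Function('z')(-152, -135)) = Add(Add(Rational(14, 3), Mul(2, Pow(42, 2))), -180) = Add(Add(Rational(14, 3), Mul(2, 1764)), -180) = Add(Add(Rational(14, 3), 3528), -180) = Add(Rational(10598, 3), -180) = Rational(10058, 3)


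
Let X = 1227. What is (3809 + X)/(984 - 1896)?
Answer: -1259/228 ≈ -5.5219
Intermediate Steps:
(3809 + X)/(984 - 1896) = (3809 + 1227)/(984 - 1896) = 5036/(-912) = 5036*(-1/912) = -1259/228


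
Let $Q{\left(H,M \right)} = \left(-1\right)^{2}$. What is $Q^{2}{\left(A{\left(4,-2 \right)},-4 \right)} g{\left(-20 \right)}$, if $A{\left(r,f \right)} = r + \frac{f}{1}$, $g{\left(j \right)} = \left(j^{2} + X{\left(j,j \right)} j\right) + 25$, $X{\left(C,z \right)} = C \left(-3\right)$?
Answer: $-775$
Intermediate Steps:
$X{\left(C,z \right)} = - 3 C$
$g{\left(j \right)} = 25 - 2 j^{2}$ ($g{\left(j \right)} = \left(j^{2} + - 3 j j\right) + 25 = \left(j^{2} - 3 j^{2}\right) + 25 = - 2 j^{2} + 25 = 25 - 2 j^{2}$)
$A{\left(r,f \right)} = f + r$ ($A{\left(r,f \right)} = r + f 1 = r + f = f + r$)
$Q{\left(H,M \right)} = 1$
$Q^{2}{\left(A{\left(4,-2 \right)},-4 \right)} g{\left(-20 \right)} = 1^{2} \left(25 - 2 \left(-20\right)^{2}\right) = 1 \left(25 - 800\right) = 1 \left(-775\right) = -775$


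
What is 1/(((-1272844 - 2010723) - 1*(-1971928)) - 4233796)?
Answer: -1/5545435 ≈ -1.8033e-7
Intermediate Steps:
1/(((-1272844 - 2010723) - 1*(-1971928)) - 4233796) = 1/((-3283567 + 1971928) - 4233796) = 1/(-1311639 - 4233796) = 1/(-5545435) = -1/5545435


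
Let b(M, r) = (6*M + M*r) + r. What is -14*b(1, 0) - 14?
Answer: -98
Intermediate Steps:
b(M, r) = r + 6*M + M*r
-14*b(1, 0) - 14 = -14*(0 + 6*1 + 1*0) - 14 = -14*(0 + 6 + 0) - 14 = -14*6 - 14 = -84 - 14 = -98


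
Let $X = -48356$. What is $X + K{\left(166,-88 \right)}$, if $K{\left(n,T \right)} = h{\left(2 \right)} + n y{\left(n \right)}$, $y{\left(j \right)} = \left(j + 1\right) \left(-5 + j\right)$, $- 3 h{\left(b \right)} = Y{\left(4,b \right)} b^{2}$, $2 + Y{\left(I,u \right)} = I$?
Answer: $\frac{13244650}{3} \approx 4.4149 \cdot 10^{6}$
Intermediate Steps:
$Y{\left(I,u \right)} = -2 + I$
$h{\left(b \right)} = - \frac{2 b^{2}}{3}$ ($h{\left(b \right)} = - \frac{\left(-2 + 4\right) b^{2}}{3} = - \frac{2 b^{2}}{3}$)
$y{\left(j \right)} = \left(1 + j\right) \left(-5 + j\right)$
$K{\left(n,T \right)} = - \frac{8}{3} + n \left(-5 + n^{2} - 4 n\right)$ ($K{\left(n,T \right)} = - \frac{2 \cdot 2^{2}}{3} + n \left(-5 + n^{2} - 4 n\right) = \left(- \frac{2}{3}\right) 4 + n \left(-5 + n^{2} - 4 n\right) = - \frac{8}{3} + n \left(-5 + n^{2} - 4 n\right)$)
$X + K{\left(166,-88 \right)} = -48356 - \left(\frac{2498}{3} - 4574296 + 110224\right) = -48356 - - \frac{13389718}{3} = -48356 + \frac{13389718}{3} = \frac{13244650}{3}$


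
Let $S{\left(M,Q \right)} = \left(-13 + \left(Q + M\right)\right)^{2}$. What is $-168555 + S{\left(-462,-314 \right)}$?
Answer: $453966$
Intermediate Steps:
$S{\left(M,Q \right)} = \left(-13 + M + Q\right)^{2}$ ($S{\left(M,Q \right)} = \left(-13 + \left(M + Q\right)\right)^{2} = \left(-13 + M + Q\right)^{2}$)
$-168555 + S{\left(-462,-314 \right)} = -168555 + \left(-13 - 462 - 314\right)^{2} = -168555 + \left(-789\right)^{2} = -168555 + 622521 = 453966$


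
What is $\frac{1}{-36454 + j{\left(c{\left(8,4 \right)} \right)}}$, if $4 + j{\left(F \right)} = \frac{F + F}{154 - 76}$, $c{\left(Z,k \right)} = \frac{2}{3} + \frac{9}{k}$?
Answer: $- \frac{468}{17062309} \approx -2.7429 \cdot 10^{-5}$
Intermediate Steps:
$c{\left(Z,k \right)} = \frac{2}{3} + \frac{9}{k}$ ($c{\left(Z,k \right)} = 2 \cdot \frac{1}{3} + \frac{9}{k} = \frac{2}{3} + \frac{9}{k}$)
$j{\left(F \right)} = -4 + \frac{F}{39}$ ($j{\left(F \right)} = -4 + \frac{F + F}{154 - 76} = -4 + \frac{2 F}{78} = -4 + 2 F \frac{1}{78} = -4 + \frac{F}{39}$)
$\frac{1}{-36454 + j{\left(c{\left(8,4 \right)} \right)}} = \frac{1}{-36454 - \left(4 - \frac{\frac{2}{3} + \frac{9}{4}}{39}\right)} = \frac{1}{-36454 + \left(-4 + \frac{1}{39} \cdot \frac{35}{12}\right)} = \frac{1}{-36454 + \left(-4 + \frac{35}{468}\right)} = \frac{1}{-36454 - \frac{1837}{468}} = \frac{1}{- \frac{17062309}{468}} = - \frac{468}{17062309}$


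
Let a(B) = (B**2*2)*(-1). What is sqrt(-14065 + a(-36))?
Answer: I*sqrt(16657) ≈ 129.06*I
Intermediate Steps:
a(B) = -2*B**2 (a(B) = (2*B**2)*(-1) = -2*B**2)
sqrt(-14065 + a(-36)) = sqrt(-14065 - 2*(-36)**2) = sqrt(-14065 - 2*1296) = sqrt(-14065 - 2592) = sqrt(-16657) = I*sqrt(16657)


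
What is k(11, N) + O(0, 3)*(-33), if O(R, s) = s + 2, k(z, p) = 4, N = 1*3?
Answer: -161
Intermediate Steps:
N = 3
O(R, s) = 2 + s
k(11, N) + O(0, 3)*(-33) = 4 + (2 + 3)*(-33) = 4 + 5*(-33) = 4 - 165 = -161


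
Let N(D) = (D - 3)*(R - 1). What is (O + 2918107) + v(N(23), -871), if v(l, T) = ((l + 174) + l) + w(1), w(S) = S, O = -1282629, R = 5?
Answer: 1635813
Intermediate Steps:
N(D) = -12 + 4*D (N(D) = (D - 3)*(5 - 1) = (-3 + D)*4 = -12 + 4*D)
v(l, T) = 175 + 2*l (v(l, T) = ((l + 174) + l) + 1 = ((174 + l) + l) + 1 = (174 + 2*l) + 1 = 175 + 2*l)
(O + 2918107) + v(N(23), -871) = (-1282629 + 2918107) + (175 + 2*(-12 + 4*23)) = 1635478 + (175 + 2*(-12 + 92)) = 1635478 + (175 + 2*80) = 1635478 + (175 + 160) = 1635478 + 335 = 1635813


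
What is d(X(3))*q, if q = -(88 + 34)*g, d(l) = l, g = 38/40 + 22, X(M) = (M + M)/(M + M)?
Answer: -27999/10 ≈ -2799.9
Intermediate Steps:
X(M) = 1 (X(M) = (2*M)/((2*M)) = (2*M)*(1/(2*M)) = 1)
g = 459/20 (g = 38*(1/40) + 22 = 19/20 + 22 = 459/20 ≈ 22.950)
q = -27999/10 (q = -(88 + 34)*459/20 = -122*459/20 = -1*27999/10 = -27999/10 ≈ -2799.9)
d(X(3))*q = 1*(-27999/10) = -27999/10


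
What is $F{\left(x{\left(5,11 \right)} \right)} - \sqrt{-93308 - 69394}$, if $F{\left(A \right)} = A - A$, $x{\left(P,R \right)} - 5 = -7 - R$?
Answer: $- 3 i \sqrt{18078} \approx - 403.36 i$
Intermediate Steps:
$x{\left(P,R \right)} = -2 - R$ ($x{\left(P,R \right)} = 5 - \left(7 + R\right) = -2 - R$)
$F{\left(A \right)} = 0$
$F{\left(x{\left(5,11 \right)} \right)} - \sqrt{-93308 - 69394} = 0 - \sqrt{-93308 - 69394} = 0 - \sqrt{-162702} = 0 - 3 i \sqrt{18078} = - 3 i \sqrt{18078}$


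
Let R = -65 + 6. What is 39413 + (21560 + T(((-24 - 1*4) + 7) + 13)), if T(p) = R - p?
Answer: 60922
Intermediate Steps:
R = -59
T(p) = -59 - p
39413 + (21560 + T(((-24 - 1*4) + 7) + 13)) = 39413 + (21560 + (-59 - (((-24 - 1*4) + 7) + 13))) = 39413 + (21560 + (-59 - (((-24 - 4) + 7) + 13))) = 39413 + (21560 + (-59 - ((-28 + 7) + 13))) = 39413 + (21560 + (-59 - (-21 + 13))) = 39413 + (21560 + (-59 - 1*(-8))) = 39413 + (21560 + (-59 + 8)) = 39413 + (21560 - 51) = 39413 + 21509 = 60922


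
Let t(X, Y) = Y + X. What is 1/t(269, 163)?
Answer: 1/432 ≈ 0.0023148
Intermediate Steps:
t(X, Y) = X + Y
1/t(269, 163) = 1/(269 + 163) = 1/432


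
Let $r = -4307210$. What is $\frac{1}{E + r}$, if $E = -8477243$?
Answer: $- \frac{1}{12784453} \approx -7.822 \cdot 10^{-8}$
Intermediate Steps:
$\frac{1}{E + r} = \frac{1}{-8477243 - 4307210} = \frac{1}{-12784453} = - \frac{1}{12784453}$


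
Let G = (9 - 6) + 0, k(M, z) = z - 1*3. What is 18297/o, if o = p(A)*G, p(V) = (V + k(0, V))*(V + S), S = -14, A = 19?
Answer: 6099/175 ≈ 34.851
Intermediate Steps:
k(M, z) = -3 + z (k(M, z) = z - 3 = -3 + z)
p(V) = (-14 + V)*(-3 + 2*V) (p(V) = (V + (-3 + V))*(V - 14) = (-3 + 2*V)*(-14 + V) = (-14 + V)*(-3 + 2*V))
G = 3 (G = 3 + 0 = 3)
o = 525 (o = (42 - 31*19 + 2*19²)*3 = (42 - 589 + 2*361)*3 = (42 - 589 + 722)*3 = 175*3 = 525)
18297/o = 18297/525 = 18297*(1/525) = 6099/175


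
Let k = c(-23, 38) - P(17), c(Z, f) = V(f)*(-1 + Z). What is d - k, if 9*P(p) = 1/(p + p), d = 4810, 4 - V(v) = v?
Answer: 1222165/306 ≈ 3994.0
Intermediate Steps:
V(v) = 4 - v
P(p) = 1/(18*p) (P(p) = 1/(9*(p + p)) = 1/(9*((2*p))) = (1/(2*p))/9 = 1/(18*p))
c(Z, f) = (-1 + Z)*(4 - f) (c(Z, f) = (4 - f)*(-1 + Z) = (-1 + Z)*(4 - f))
k = 249695/306 (k = -(-1 - 23)*(-4 + 38) - 1/(18*17) = -1*(-24)*34 - 1/(18*17) = 816 - 1*1/306 = 816 - 1/306 = 249695/306 ≈ 816.00)
d - k = 4810 - 1*249695/306 = 4810 - 249695/306 = 1222165/306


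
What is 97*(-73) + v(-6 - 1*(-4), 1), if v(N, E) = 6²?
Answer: -7045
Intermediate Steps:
v(N, E) = 36
97*(-73) + v(-6 - 1*(-4), 1) = 97*(-73) + 36 = -7081 + 36 = -7045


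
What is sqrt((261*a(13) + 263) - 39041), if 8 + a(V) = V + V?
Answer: 4*I*sqrt(2130) ≈ 184.61*I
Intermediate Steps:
a(V) = -8 + 2*V (a(V) = -8 + (V + V) = -8 + 2*V)
sqrt((261*a(13) + 263) - 39041) = sqrt((261*(-8 + 2*13) + 263) - 39041) = sqrt((261*(-8 + 26) + 263) - 39041) = sqrt((261*18 + 263) - 39041) = sqrt((4698 + 263) - 39041) = sqrt(4961 - 39041) = sqrt(-34080) = 4*I*sqrt(2130)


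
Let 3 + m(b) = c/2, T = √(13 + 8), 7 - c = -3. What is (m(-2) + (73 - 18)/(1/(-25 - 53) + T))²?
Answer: 2418885786256/16323384169 + 173879259840*√21/16323384169 ≈ 197.00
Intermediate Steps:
c = 10 (c = 7 - 1*(-3) = 7 + 3 = 10)
T = √21 ≈ 4.5826
m(b) = 2 (m(b) = -3 + 10/2 = -3 + 10*(½) = -3 + 5 = 2)
(m(-2) + (73 - 18)/(1/(-25 - 53) + T))² = (2 + (73 - 18)/(1/(-25 - 53) + √21))² = (2 + 55/(1/(-78) + √21))² = (2 + 55/(-1/78 + √21))²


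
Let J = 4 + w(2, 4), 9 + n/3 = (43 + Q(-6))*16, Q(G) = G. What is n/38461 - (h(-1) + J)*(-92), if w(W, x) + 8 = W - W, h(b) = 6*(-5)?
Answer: -120304259/38461 ≈ -3128.0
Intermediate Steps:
h(b) = -30
w(W, x) = -8 (w(W, x) = -8 + (W - W) = -8 + 0 = -8)
n = 1749 (n = -27 + 3*((43 - 6)*16) = -27 + 3*(37*16) = -27 + 3*592 = -27 + 1776 = 1749)
J = -4 (J = 4 - 8 = -4)
n/38461 - (h(-1) + J)*(-92) = 1749/38461 - (-30 - 4)*(-92) = 1749*(1/38461) - (-34)*(-92) = 1749/38461 - 1*3128 = 1749/38461 - 3128 = -120304259/38461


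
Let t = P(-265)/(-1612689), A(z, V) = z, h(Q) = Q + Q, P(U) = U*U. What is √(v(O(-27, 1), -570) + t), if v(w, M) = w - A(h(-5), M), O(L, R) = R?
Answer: √28495172832906/1612689 ≈ 3.3101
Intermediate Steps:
P(U) = U²
h(Q) = 2*Q
v(w, M) = 10 + w (v(w, M) = w - 2*(-5) = w - 1*(-10) = w + 10 = 10 + w)
t = -70225/1612689 (t = (-265)²/(-1612689) = 70225*(-1/1612689) = -70225/1612689 ≈ -0.043545)
√(v(O(-27, 1), -570) + t) = √((10 + 1) - 70225/1612689) = √(11 - 70225/1612689) = √(17669354/1612689) = √28495172832906/1612689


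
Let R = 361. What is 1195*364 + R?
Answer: 435341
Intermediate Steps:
1195*364 + R = 1195*364 + 361 = 434980 + 361 = 435341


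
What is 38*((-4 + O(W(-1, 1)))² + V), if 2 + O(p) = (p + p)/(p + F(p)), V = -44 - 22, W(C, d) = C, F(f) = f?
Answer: -1558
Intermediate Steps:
V = -66
O(p) = -1 (O(p) = -2 + (p + p)/(p + p) = -2 + (2*p)/((2*p)) = -2 + (2*p)*(1/(2*p)) = -2 + 1 = -1)
38*((-4 + O(W(-1, 1)))² + V) = 38*((-4 - 1)² - 66) = 38*((-5)² - 66) = 38*(25 - 66) = 38*(-41) = -1558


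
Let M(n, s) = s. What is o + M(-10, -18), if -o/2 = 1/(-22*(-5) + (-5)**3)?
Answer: -268/15 ≈ -17.867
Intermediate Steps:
o = 2/15 (o = -2/(-22*(-5) + (-5)**3) = -2/(110 - 125) = -2/(-15) = -2*(-1/15) = 2/15 ≈ 0.13333)
o + M(-10, -18) = 2/15 - 18 = -268/15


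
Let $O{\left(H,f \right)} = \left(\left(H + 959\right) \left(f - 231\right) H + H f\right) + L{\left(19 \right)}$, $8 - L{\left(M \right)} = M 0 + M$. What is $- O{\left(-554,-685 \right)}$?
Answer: $-205902399$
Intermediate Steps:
$L{\left(M \right)} = 8 - M$ ($L{\left(M \right)} = 8 - \left(M 0 + M\right) = 8 - \left(0 + M\right) = 8 - M$)
$O{\left(H,f \right)} = -11 + H f + H \left(-231 + f\right) \left(959 + H\right)$ ($O{\left(H,f \right)} = \left(\left(H + 959\right) \left(f - 231\right) H + H f\right) + \left(8 - 19\right) = \left(\left(959 + H\right) \left(-231 + f\right) H + H f\right) + \left(8 - 19\right) = \left(\left(-231 + f\right) \left(959 + H\right) H + H f\right) - 11 = \left(H \left(-231 + f\right) \left(959 + H\right) + H f\right) - 11 = \left(H f + H \left(-231 + f\right) \left(959 + H\right)\right) - 11 = -11 + H f + H \left(-231 + f\right) \left(959 + H\right)$)
$- O{\left(-554,-685 \right)} = - (-11 - -122727066 - 231 \left(-554\right)^{2} - 685 \left(-554\right)^{2} + 960 \left(-554\right) \left(-685\right)) = - (-11 + 122727066 - 70897596 - 210237460 + 364310400) = \left(-1\right) 205902399 = -205902399$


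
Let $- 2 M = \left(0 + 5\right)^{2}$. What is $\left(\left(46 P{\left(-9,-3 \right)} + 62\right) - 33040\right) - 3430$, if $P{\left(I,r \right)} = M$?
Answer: $-36983$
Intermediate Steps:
$M = - \frac{25}{2}$ ($M = - \frac{\left(0 + 5\right)^{2}}{2} = - \frac{5^{2}}{2} = \left(- \frac{1}{2}\right) 25 = - \frac{25}{2} \approx -12.5$)
$P{\left(I,r \right)} = - \frac{25}{2}$
$\left(\left(46 P{\left(-9,-3 \right)} + 62\right) - 33040\right) - 3430 = \left(\left(46 \left(- \frac{25}{2}\right) + 62\right) - 33040\right) - 3430 = \left(\left(-575 + 62\right) - 33040\right) - 3430 = \left(-513 - 33040\right) - 3430 = -33553 - 3430 = -36983$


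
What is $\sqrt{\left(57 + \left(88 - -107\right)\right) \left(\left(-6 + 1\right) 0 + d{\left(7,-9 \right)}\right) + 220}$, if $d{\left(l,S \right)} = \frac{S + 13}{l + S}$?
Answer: $2 i \sqrt{71} \approx 16.852 i$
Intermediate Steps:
$d{\left(l,S \right)} = \frac{13 + S}{S + l}$
$\sqrt{\left(57 + \left(88 - -107\right)\right) \left(\left(-6 + 1\right) 0 + d{\left(7,-9 \right)}\right) + 220} = \sqrt{\left(57 + \left(88 - -107\right)\right) \left(\left(-6 + 1\right) 0 + \frac{13 - 9}{-9 + 7}\right) + 220} = \sqrt{\left(57 + \left(88 + 107\right)\right) \left(\left(-5\right) 0 + \frac{1}{-2} \cdot 4\right) + 220} = \sqrt{\left(57 + 195\right) \left(0 - 2\right) + 220} = \sqrt{252 \left(0 - 2\right) + 220} = \sqrt{252 \left(-2\right) + 220} = \sqrt{-504 + 220} = \sqrt{-284} = 2 i \sqrt{71}$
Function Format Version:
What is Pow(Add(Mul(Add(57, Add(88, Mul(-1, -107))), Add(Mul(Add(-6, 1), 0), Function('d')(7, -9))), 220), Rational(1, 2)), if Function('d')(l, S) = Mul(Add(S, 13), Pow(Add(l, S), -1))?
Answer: Mul(2, I, Pow(71, Rational(1, 2))) ≈ Mul(16.852, I)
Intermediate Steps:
Function('d')(l, S) = Mul(Pow(Add(S, l), -1), Add(13, S)) (Function('d')(l, S) = Mul(Add(13, S), Pow(Add(S, l), -1)) = Mul(Pow(Add(S, l), -1), Add(13, S)))
Pow(Add(Mul(Add(57, Add(88, Mul(-1, -107))), Add(Mul(Add(-6, 1), 0), Function('d')(7, -9))), 220), Rational(1, 2)) = Pow(Add(Mul(Add(57, Add(88, Mul(-1, -107))), Add(Mul(Add(-6, 1), 0), Mul(Pow(Add(-9, 7), -1), Add(13, -9)))), 220), Rational(1, 2)) = Pow(Add(Mul(Add(57, Add(88, 107)), Add(Mul(-5, 0), Mul(Pow(-2, -1), 4))), 220), Rational(1, 2)) = Pow(Add(Mul(Add(57, 195), Add(0, Mul(Rational(-1, 2), 4))), 220), Rational(1, 2)) = Pow(Add(Mul(252, Add(0, -2)), 220), Rational(1, 2)) = Pow(Add(Mul(252, -2), 220), Rational(1, 2)) = Pow(Add(-504, 220), Rational(1, 2)) = Pow(-284, Rational(1, 2)) = Mul(2, I, Pow(71, Rational(1, 2)))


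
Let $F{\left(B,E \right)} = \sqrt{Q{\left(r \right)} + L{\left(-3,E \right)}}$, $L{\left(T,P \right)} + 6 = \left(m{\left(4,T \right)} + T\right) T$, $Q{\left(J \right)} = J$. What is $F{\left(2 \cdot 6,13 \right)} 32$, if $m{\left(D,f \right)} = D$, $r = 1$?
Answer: $64 i \sqrt{2} \approx 90.51 i$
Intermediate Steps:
$L{\left(T,P \right)} = -6 + T \left(4 + T\right)$ ($L{\left(T,P \right)} = -6 + \left(4 + T\right) T = -6 + T \left(4 + T\right)$)
$F{\left(B,E \right)} = 2 i \sqrt{2}$ ($F{\left(B,E \right)} = \sqrt{1 + \left(-6 + \left(-3\right)^{2} + 4 \left(-3\right)\right)} = \sqrt{1 - 9} = \sqrt{-8} = 2 i \sqrt{2}$)
$F{\left(2 \cdot 6,13 \right)} 32 = 2 i \sqrt{2} \cdot 32 = 64 i \sqrt{2}$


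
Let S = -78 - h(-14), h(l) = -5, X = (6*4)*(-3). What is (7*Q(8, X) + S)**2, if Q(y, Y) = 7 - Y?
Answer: 230400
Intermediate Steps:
X = -72 (X = 24*(-3) = -72)
S = -73 (S = -78 - 1*(-5) = -78 + 5 = -73)
(7*Q(8, X) + S)**2 = (7*(7 - 1*(-72)) - 73)**2 = (7*(7 + 72) - 73)**2 = (7*79 - 73)**2 = (553 - 73)**2 = 480**2 = 230400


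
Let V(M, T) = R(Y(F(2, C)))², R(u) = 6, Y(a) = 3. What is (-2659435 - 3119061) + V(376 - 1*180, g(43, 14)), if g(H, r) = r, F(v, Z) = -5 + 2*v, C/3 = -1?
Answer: -5778460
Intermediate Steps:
C = -3 (C = 3*(-1) = -3)
V(M, T) = 36 (V(M, T) = 6² = 36)
(-2659435 - 3119061) + V(376 - 1*180, g(43, 14)) = (-2659435 - 3119061) + 36 = -5778496 + 36 = -5778460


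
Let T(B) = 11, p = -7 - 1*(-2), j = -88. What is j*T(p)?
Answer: -968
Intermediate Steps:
p = -5 (p = -7 + 2 = -5)
j*T(p) = -88*11 = -968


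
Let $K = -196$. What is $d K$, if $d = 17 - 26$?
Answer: $1764$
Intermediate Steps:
$d = -9$ ($d = 17 - 26 = -9$)
$d K = \left(-9\right) \left(-196\right) = 1764$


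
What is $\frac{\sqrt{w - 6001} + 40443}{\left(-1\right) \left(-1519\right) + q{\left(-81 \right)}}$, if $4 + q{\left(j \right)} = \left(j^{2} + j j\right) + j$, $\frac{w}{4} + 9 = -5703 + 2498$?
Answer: $\frac{13481}{4852} + \frac{i \sqrt{18857}}{14556} \approx 2.7784 + 0.009434 i$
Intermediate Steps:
$w = -12856$ ($w = -36 + 4 \left(-5703 + 2498\right) = -36 + 4 \left(-3205\right) = -36 - 12820 = -12856$)
$q{\left(j \right)} = -4 + j + 2 j^{2}$ ($q{\left(j \right)} = -4 + \left(\left(j^{2} + j j\right) + j\right) = -4 + \left(\left(j^{2} + j^{2}\right) + j\right) = -4 + \left(2 j^{2} + j\right) = -4 + \left(j + 2 j^{2}\right) = -4 + j + 2 j^{2}$)
$\frac{\sqrt{w - 6001} + 40443}{\left(-1\right) \left(-1519\right) + q{\left(-81 \right)}} = \frac{\sqrt{-12856 - 6001} + 40443}{\left(-1\right) \left(-1519\right) - \left(85 - 13122\right)} = \frac{\sqrt{-18857} + 40443}{1519 - -13037} = \frac{i \sqrt{18857} + 40443}{1519 - -13037} = \frac{40443 + i \sqrt{18857}}{1519 + 13037} = \frac{40443 + i \sqrt{18857}}{14556} = \left(40443 + i \sqrt{18857}\right) \frac{1}{14556} = \frac{13481}{4852} + \frac{i \sqrt{18857}}{14556}$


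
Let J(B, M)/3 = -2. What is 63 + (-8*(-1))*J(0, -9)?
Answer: 15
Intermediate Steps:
J(B, M) = -6 (J(B, M) = 3*(-2) = -6)
63 + (-8*(-1))*J(0, -9) = 63 - 8*(-1)*(-6) = 63 + 8*(-6) = 63 - 48 = 15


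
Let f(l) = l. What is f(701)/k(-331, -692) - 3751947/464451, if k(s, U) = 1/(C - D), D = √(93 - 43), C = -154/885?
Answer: -17819938783/137013045 - 3505*√2 ≈ -5086.9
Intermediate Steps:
C = -154/885 (C = -154*1/885 = -154/885 ≈ -0.17401)
D = 5*√2 (D = √50 = 5*√2 ≈ 7.0711)
k(s, U) = 1/(-154/885 - 5*√2)
f(701)/k(-331, -692) - 3751947/464451 = 701/(68145/19568767 - 3916125*√2/39137534) - 3751947/464451 = 701/(68145/19568767 - 3916125*√2/39137534) - 3751947*1/464451 = 701/(68145/19568767 - 3916125*√2/39137534) - 1250649/154817 = -1250649/154817 + 701/(68145/19568767 - 3916125*√2/39137534)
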